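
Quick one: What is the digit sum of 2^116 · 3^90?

2^116 · 3^90 = 725090845055812069670150101584624249804776545065209748877148882927591740145664
Sum of its 78 digits: 351.

351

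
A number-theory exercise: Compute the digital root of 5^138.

1

The digital root of n equals n mod 9 (or 9 when 9 | n), so we need 5^138 mod 9.
5^138 ≡ 1 (mod 9), so the digital root is 1.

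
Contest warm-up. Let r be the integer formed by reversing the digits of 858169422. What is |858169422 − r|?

Reverse of 858169422 is 224961858.
|858169422 − 224961858| = 633207564

633207564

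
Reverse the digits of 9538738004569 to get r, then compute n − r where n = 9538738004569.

Reverse of 9538738004569 is 9654008378359.
9538738004569 − 9654008378359 = -115270373790

-115270373790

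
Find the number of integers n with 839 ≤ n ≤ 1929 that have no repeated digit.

The integers in [839, 1929] that have no repeated digit: 839, 840, 841, 842, 843, 845, …, 1927, 1928.
575 qualify.

575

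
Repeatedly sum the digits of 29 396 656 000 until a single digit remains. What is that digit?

2+9+3+9+6+6+5+6+0+0+0 = 46
4+6 = 10
1+0 = 1

1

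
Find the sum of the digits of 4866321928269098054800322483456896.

160

4+8+6+6+3+2+1+9+2+8+2+6+9+0+9+8+0+5+4+8+0+0+3+2+2+4+8+3+4+5+6+8+9+6 = 160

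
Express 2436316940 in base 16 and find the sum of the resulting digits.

50

2436316940 in base 16 is 91373F0C.
Digit sum: 9+1+3+7+3+15+0+12 = 50.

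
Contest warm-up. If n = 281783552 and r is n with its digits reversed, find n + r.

537170734

Reverse of 281783552 is 255387182.
281783552 + 255387182 = 537170734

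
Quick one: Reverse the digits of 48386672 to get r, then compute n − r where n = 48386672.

Reverse of 48386672 is 27668384.
48386672 − 27668384 = 20718288

20718288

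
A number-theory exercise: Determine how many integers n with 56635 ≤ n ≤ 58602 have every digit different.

The integers in [56635, 58602] that have every digit different: 56701, 56702, 56703, 56704, 56708, 56709, …, 58601, 58602.
674 qualify.

674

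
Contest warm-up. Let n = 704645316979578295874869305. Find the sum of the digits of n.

147

7+0+4+6+4+5+3+1+6+9+7+9+5+7+8+2+9+5+8+7+4+8+6+9+3+0+5 = 147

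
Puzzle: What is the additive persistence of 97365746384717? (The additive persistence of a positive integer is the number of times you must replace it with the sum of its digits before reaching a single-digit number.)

97365746384717 → 77 → 14 → 5 (3 steps)

3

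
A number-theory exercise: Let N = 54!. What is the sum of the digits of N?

261

54! = 230843697339241380472092742683027581083278564571807941132288000000000000
Sum of its 72 digits: 261.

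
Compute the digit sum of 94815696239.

62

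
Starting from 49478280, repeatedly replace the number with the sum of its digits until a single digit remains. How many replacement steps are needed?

2

49478280 → 42 → 6 (2 steps)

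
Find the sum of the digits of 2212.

7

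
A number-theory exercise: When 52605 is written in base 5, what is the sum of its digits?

52605 in base 5 is 3140410.
Digit sum: 3+1+4+0+4+1+0 = 13.

13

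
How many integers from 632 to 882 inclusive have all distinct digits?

182

The integers in [632, 882] that have all distinct digits: 632, 634, 635, 637, 638, 639, …, 876, 879.
182 qualify.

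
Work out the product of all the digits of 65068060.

0

6×5×0×6×8×0×6×0 = 0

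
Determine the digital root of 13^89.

The digital root of n equals n mod 9 (or 9 when 9 | n), so we need 13^89 mod 9.
13^89 ≡ 7 (mod 9), so the digital root is 7.

7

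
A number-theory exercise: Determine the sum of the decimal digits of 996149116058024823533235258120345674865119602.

184

9+9+6+1+4+9+1+1+6+0+5+8+0+2+4+8+2+3+5+3+3+2+3+5+2+5+8+1+2+0+3+4+5+6+7+4+8+6+5+1+1+9+6+0+2 = 184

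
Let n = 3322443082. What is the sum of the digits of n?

3+3+2+2+4+4+3+0+8+2 = 31

31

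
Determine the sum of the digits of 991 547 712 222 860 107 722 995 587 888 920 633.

9+9+1+5+4+7+7+1+2+2+2+2+8+6+0+1+0+7+7+2+2+9+9+5+5+8+7+8+8+8+9+2+0+6+3+3 = 174

174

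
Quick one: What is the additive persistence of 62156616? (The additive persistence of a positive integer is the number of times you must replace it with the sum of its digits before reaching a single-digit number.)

62156616 → 33 → 6 (2 steps)

2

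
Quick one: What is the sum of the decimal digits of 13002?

1+3+0+0+2 = 6

6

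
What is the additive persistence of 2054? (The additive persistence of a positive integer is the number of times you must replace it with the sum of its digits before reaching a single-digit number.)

2054 → 11 → 2 (2 steps)

2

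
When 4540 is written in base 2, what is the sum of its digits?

7

4540 in base 2 is 1000110111100.
Digit sum: 1+0+0+0+1+1+0+1+1+1+1+0+0 = 7.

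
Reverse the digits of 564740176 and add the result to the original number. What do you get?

Reverse of 564740176 is 671047465.
564740176 + 671047465 = 1235787641

1235787641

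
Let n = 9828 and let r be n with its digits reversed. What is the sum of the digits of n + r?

18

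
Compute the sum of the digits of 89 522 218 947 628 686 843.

108

8+9+5+2+2+2+1+8+9+4+7+6+2+8+6+8+6+8+4+3 = 108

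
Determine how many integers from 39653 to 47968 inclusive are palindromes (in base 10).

83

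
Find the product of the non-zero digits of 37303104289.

3×7×3×3×1×4×2×8×9 = 108864

108864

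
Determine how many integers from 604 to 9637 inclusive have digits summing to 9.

The integers in [604, 9637] that have digits summing to 9: 612, 621, 630, 702, 711, 720, …, 8100, 9000.
174 qualify.

174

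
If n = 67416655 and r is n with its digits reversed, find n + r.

123078131

Reverse of 67416655 is 55661476.
67416655 + 55661476 = 123078131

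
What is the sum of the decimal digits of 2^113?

158

2^113 = 10384593717069655257060992658440192
Sum of its 35 digits: 158.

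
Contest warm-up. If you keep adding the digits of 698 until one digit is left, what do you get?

5

6+9+8 = 23
2+3 = 5
(Equivalently, 698 mod 9 = 5.)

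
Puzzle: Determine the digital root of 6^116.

The digital root of n equals n mod 9 (or 9 when 9 | n), so we need 6^116 mod 9.
6^116 ≡ 0 (mod 9), so the digital root is 9.

9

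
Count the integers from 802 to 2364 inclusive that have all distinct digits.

790

The integers in [802, 2364] that have all distinct digits: 802, 803, 804, 805, 806, 807, …, 2361, 2364.
790 qualify.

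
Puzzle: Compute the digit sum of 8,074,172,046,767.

8+0+7+4+1+7+2+0+4+6+7+6+7 = 59

59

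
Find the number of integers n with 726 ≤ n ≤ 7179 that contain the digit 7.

1918

The integers in [726, 7179] that contain the digit 7: 726, 727, 728, 729, 730, 731, …, 7178, 7179.
1918 qualify.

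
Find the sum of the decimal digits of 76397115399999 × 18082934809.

76397115399999 × 18082934809 = 1381484057373831875665191
Sum of its 25 digits: 114.

114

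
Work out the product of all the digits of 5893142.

5×8×9×3×1×4×2 = 8640

8640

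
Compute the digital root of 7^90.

1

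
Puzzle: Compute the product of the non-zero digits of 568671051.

5×6×8×6×7×1×5×1 = 50400

50400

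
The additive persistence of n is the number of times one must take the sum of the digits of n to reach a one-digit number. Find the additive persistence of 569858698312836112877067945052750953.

2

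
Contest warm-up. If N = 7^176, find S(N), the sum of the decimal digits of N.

7^176 = 54607845538545710671683248895378265444440317274048528452782877890001227200908186702459409245301899253188596510851433425739883015464579677388105065601
Sum of its 149 digits: 670.

670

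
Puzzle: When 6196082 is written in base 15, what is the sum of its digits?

6196082 in base 15 is 825D22.
Digit sum: 8+2+5+13+2+2 = 32.

32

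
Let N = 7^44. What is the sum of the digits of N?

7^44 = 15286700631942576193765185769276826401
Sum of its 38 digits: 175.

175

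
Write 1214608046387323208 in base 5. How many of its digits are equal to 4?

2

1214608046387323208 in base 5 is 40142102101213000123320313.
The digit 4 appears 2 times.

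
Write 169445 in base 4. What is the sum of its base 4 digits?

169445 in base 4 is 221113211.
Digit sum: 2+2+1+1+1+3+2+1+1 = 14.

14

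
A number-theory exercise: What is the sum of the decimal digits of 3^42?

90

3^42 = 109418989131512359209
Sum of its 21 digits: 90.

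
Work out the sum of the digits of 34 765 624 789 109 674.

3+4+7+6+5+6+2+4+7+8+9+1+0+9+6+7+4 = 88

88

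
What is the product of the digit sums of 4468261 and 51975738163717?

S(4468261) = 4+4+6+8+2+6+1 = 31.
S(51975738163717) = 5+1+9+7+5+7+3+8+1+6+3+7+1+7 = 70.
31 · 70 = 2170.

2170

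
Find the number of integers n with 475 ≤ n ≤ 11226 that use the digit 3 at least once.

3577

The integers in [475, 11226] that use the digit 3 at least once: 483, 493, 503, 513, 523, 530, …, 11213, 11223.
3577 qualify.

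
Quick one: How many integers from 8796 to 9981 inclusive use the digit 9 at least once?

1105

The integers in [8796, 9981] that use the digit 9 at least once: 8796, 8797, 8798, 8799, 8809, 8819, …, 9980, 9981.
1105 qualify.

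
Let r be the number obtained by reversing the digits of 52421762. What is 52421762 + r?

79134187

Reverse of 52421762 is 26712425.
52421762 + 26712425 = 79134187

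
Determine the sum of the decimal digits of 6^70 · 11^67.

6^70 · 11^67 = 17534663359198344735895958025984522182065783502753084485393764600180225146124160462981162826038135775022377245542125452394496
Sum of its 125 digits: 540.

540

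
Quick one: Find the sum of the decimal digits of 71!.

71! = 850478588567862317521167644239926010288584608120796235886430763388588680378079017697280000000000000000
Sum of its 102 digits: 423.

423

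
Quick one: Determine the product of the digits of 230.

2×3×0 = 0

0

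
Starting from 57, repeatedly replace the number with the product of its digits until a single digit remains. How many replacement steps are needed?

57 → 35 → 15 → 5 (3 steps)

3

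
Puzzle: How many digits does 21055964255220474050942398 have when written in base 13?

23

21055964255220474050942398 in base 13 is 672BC46353157C6B554C735, which has 23 digits.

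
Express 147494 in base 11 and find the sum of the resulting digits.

147494 in base 11 is A08A6.
Digit sum: 10+0+8+10+6 = 34.

34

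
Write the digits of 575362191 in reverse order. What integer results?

191263575

Reversing 575362191 gives 191263575.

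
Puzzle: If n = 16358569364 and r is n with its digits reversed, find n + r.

62755154725

Reverse of 16358569364 is 46396585361.
16358569364 + 46396585361 = 62755154725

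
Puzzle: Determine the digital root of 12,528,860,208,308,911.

1+2+5+2+8+8+6+0+2+0+8+3+0+8+9+1+1 = 64
6+4 = 10
1+0 = 1

1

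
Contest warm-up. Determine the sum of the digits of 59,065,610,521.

40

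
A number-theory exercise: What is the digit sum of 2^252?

2^252 = 7237005577332262213973186563042994240829374041602535252466099000494570602496
Sum of its 76 digits: 307.

307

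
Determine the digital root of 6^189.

9

The digital root of n equals n mod 9 (or 9 when 9 | n), so we need 6^189 mod 9.
6^189 ≡ 0 (mod 9), so the digital root is 9.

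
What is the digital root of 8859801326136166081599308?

8+8+5+9+8+0+1+3+2+6+1+3+6+1+6+6+0+8+1+5+9+9+3+0+8 = 116
1+1+6 = 8

8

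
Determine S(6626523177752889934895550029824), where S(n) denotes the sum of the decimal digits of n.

157

6+6+2+6+5+2+3+1+7+7+7+5+2+8+8+9+9+3+4+8+9+5+5+5+0+0+2+9+8+2+4 = 157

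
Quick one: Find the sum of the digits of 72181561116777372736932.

102

7+2+1+8+1+5+6+1+1+1+6+7+7+7+3+7+2+7+3+6+9+3+2 = 102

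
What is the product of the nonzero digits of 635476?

15120

6×3×5×4×7×6 = 15120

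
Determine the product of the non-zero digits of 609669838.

6×9×6×6×9×8×3×8 = 3359232

3359232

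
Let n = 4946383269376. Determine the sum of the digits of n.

70

4+9+4+6+3+8+3+2+6+9+3+7+6 = 70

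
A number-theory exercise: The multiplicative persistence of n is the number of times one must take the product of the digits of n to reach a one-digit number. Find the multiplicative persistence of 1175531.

3

1175531 → 525 → 50 → 0 (3 steps)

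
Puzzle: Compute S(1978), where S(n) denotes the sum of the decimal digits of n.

1+9+7+8 = 25

25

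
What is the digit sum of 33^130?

33^130 = 255159759493892865077251272625964824293555779321042146617324836586507281389339473892281557968658191796338935145392667863950068745664151173135981347470887436279088103635550847942191006803294532342849
Sum of its 198 digits: 945.

945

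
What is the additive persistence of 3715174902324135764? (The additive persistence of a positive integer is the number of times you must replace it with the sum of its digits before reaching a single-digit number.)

3

3715174902324135764 → 74 → 11 → 2 (3 steps)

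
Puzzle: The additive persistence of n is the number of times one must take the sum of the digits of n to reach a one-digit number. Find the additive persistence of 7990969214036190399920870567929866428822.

2

7990969214036190399920870567929866428822 → 206 → 8 (2 steps)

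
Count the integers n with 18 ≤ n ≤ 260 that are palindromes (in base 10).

The integers in [18, 260] that are palindromes (in base 10): 22, 33, 44, 55, 66, 77, …, 242, 252.
24 qualify.

24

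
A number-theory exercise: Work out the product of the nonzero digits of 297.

2×9×7 = 126

126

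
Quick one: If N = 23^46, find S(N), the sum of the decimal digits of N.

274

23^46 = 435993943892672664200353461405376235401663658494141675420261489
Sum of its 63 digits: 274.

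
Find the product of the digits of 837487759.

8×3×7×4×8×7×7×5×9 = 11854080

11854080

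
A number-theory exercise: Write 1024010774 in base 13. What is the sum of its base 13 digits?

1024010774 in base 13 is 1341C6047.
Digit sum: 1+3+4+1+12+6+0+4+7 = 38.

38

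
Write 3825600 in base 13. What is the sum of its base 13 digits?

3825600 in base 13 is A3C38C.
Digit sum: 10+3+12+3+8+12 = 48.

48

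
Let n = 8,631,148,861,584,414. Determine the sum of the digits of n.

72

8+6+3+1+1+4+8+8+6+1+5+8+4+4+1+4 = 72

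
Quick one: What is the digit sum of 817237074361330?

8+1+7+2+3+7+0+7+4+3+6+1+3+3+0 = 55

55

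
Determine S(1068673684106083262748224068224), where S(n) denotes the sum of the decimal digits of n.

1+0+6+8+6+7+3+6+8+4+1+0+6+0+8+3+2+6+2+7+4+8+2+2+4+0+6+8+2+2+4 = 126

126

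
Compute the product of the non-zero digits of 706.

42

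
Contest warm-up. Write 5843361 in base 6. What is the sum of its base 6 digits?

26

5843361 in base 6 is 325124333.
Digit sum: 3+2+5+1+2+4+3+3+3 = 26.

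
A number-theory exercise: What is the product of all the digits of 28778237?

2×8×7×7×8×2×3×7 = 263424

263424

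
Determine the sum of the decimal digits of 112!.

765

112! = 197450685722107402353682037275992488341277868034975337796656295094902858969771811440894224355027779366597957338237853638272334919686385621811850780464277094400000000000000000000000000
Sum of its 183 digits: 765.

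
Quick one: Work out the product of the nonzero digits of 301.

3

3×1 = 3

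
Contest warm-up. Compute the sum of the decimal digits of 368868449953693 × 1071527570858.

119

368868449953693 × 1071527570858 = 395252714145036402876278594
Sum of its 27 digits: 119.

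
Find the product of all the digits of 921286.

9×2×1×2×8×6 = 1728

1728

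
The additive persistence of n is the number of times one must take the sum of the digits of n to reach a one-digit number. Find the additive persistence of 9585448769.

3

9585448769 → 65 → 11 → 2 (3 steps)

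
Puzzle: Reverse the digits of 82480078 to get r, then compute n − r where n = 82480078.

Reverse of 82480078 is 87008428.
82480078 − 87008428 = -4528350

-4528350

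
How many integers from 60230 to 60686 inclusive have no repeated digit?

162

The integers in [60230, 60686] that have no repeated digit: 60231, 60234, 60235, 60237, 60238, 60239, …, 60597, 60598.
162 qualify.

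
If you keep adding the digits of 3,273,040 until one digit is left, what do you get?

1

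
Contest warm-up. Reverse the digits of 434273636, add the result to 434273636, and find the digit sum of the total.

Reversal of 434273636 is 636372434; 434273636 + 636372434 = 1070646070.
Digit sum of 1070646070: 1+0+7+0+6+4+6+0+7+0 = 31.

31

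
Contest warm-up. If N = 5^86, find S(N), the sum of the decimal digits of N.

268

5^86 = 1292469707114105741986576081359316958696581423282623291015625
Sum of its 61 digits: 268.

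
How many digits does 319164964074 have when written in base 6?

15

319164964074 in base 6 is 402342232502230, which has 15 digits.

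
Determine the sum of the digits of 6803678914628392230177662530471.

136

6+8+0+3+6+7+8+9+1+4+6+2+8+3+9+2+2+3+0+1+7+7+6+6+2+5+3+0+4+7+1 = 136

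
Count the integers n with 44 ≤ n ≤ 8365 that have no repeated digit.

4434

The integers in [44, 8365] that have no repeated digit: 45, 46, 47, 48, 49, 50, …, 8364, 8365.
4434 qualify.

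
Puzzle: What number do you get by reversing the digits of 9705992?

Reversing 9705992 gives 2995079.

2995079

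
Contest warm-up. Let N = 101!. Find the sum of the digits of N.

101! = 9425947759838359420851623124482936749562312794702543768327889353416977599316221476503087861591808346911623490003549599583369706302603264000000000000000000000000
Sum of its 160 digits: 639.

639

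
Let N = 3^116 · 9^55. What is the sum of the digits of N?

3^116 · 9^55 = 675155121849745212129793196759870681725592001960937203444022441244641816765582369161757600591162976283304329
Sum of its 108 digits: 468.

468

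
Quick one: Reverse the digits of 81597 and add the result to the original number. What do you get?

Reverse of 81597 is 79518.
81597 + 79518 = 161115

161115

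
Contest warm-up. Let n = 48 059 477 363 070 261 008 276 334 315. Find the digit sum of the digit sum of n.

First digit sum: 114.
1+1+4 = 6.

6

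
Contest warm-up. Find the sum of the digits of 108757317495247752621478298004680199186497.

203

1+0+8+7+5+7+3+1+7+4+9+5+2+4+7+7+5+2+6+2+1+4+7+8+2+9+8+0+0+4+6+8+0+1+9+9+1+8+6+4+9+7 = 203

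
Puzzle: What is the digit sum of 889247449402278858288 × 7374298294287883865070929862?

234

889247449402278858288 × 7374298294287883865070929862 = 6557575949327076297123860337073692345023885396256
Sum of its 49 digits: 234.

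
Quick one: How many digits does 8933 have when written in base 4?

8933 in base 4 is 2023211, which has 7 digits.

7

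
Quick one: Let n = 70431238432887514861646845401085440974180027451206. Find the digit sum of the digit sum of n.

2

First digit sum: 200.
2+0+0 = 2.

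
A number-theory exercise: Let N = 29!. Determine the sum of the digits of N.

126

29! = 8841761993739701954543616000000
Sum of its 31 digits: 126.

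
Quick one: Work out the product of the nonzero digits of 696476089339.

317447424

6×9×6×4×7×6×8×9×3×3×9 = 317447424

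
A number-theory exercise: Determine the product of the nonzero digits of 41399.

972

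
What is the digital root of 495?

4+9+5 = 18
1+8 = 9

9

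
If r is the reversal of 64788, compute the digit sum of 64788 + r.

21

Reversal of 64788 is 88746; 64788 + 88746 = 153534.
Digit sum of 153534: 1+5+3+5+3+4 = 21.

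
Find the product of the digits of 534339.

5×3×4×3×3×9 = 4860

4860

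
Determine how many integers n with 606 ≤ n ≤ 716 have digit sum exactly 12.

The integers in [606, 716] that have digit sum exactly 12: 606, 615, 624, 633, 642, 651, 660, 705, 714.
9 qualify.

9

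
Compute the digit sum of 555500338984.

55

5+5+5+5+0+0+3+3+8+9+8+4 = 55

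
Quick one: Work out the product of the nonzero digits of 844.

128

8×4×4 = 128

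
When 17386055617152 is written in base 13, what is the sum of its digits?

17386055617152 in base 13 is 991662187371.
Digit sum: 9+9+1+6+6+2+1+8+7+3+7+1 = 60.

60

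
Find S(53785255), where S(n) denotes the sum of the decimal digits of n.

40

5+3+7+8+5+2+5+5 = 40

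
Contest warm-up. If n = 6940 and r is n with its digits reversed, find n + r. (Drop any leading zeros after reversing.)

7436

Reverse of 6940 is 496.
6940 + 496 = 7436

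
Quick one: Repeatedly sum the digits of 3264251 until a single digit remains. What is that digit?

3+2+6+4+2+5+1 = 23
2+3 = 5

5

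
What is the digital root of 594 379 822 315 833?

9

5+9+4+3+7+9+8+2+2+3+1+5+8+3+3 = 72
7+2 = 9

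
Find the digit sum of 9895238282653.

70

9+8+9+5+2+3+8+2+8+2+6+5+3 = 70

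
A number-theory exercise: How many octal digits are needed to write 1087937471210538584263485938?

1087937471210538584263485938 in base 8 is 701753560766412347660611364762, which has 30 digits.

30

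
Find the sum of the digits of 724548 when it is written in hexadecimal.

724548 in base 16 is B0E44.
Digit sum: 11+0+14+4+4 = 33.

33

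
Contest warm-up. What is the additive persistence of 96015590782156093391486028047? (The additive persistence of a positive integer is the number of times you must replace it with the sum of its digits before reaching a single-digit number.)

3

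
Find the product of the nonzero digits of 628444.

6×2×8×4×4×4 = 6144

6144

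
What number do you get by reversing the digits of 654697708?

Reversing 654697708 gives 807796456.

807796456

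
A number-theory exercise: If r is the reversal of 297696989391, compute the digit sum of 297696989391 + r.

Reversal of 297696989391 is 193989696792; 297696989391 + 193989696792 = 491686686183.
Digit sum of 491686686183: 4+9+1+6+8+6+6+8+6+1+8+3 = 66.

66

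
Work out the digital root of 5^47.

2

The digital root of n equals n mod 9 (or 9 when 9 | n), so we need 5^47 mod 9.
5^47 ≡ 2 (mod 9), so the digital root is 2.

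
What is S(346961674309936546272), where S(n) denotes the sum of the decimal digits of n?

102

3+4+6+9+6+1+6+7+4+3+0+9+9+3+6+5+4+6+2+7+2 = 102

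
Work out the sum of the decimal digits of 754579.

7+5+4+5+7+9 = 37

37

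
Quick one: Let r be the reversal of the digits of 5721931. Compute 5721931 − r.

4330656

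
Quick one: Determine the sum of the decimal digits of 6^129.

450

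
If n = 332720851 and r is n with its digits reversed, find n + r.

490748084

Reverse of 332720851 is 158027233.
332720851 + 158027233 = 490748084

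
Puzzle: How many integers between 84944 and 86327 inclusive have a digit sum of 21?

69

The integers in [84944, 86327] that have a digit sum of 21: 85008, 85017, 85026, 85035, 85044, 85053, …, 86313, 86322.
69 qualify.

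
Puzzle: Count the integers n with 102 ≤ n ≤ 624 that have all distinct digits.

380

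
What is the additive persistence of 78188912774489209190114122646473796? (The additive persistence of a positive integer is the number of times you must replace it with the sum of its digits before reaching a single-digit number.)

78188912774489209190114122646473796 → 167 → 14 → 5 (3 steps)

3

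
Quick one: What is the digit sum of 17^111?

17^111 = 38004084319542288500015178816775869169621760833522504808496577842843836736782490374240598346739949911018604604215472684951499401238171633
Sum of its 137 digits: 620.

620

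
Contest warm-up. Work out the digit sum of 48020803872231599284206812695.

4+8+0+2+0+8+0+3+8+7+2+2+3+1+5+9+9+2+8+4+2+0+6+8+1+2+6+9+5 = 124

124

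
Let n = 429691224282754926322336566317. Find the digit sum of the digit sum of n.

First digit sum: 131.
1+3+1 = 5.

5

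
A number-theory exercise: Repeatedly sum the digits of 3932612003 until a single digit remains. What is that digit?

3+9+3+2+6+1+2+0+0+3 = 29
2+9 = 11
1+1 = 2

2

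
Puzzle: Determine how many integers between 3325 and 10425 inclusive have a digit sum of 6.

The integers in [3325, 10425] that have a digit sum of 6: 4002, 4011, 4020, 4101, 4110, 4200, …, 10401, 10410.
30 qualify.

30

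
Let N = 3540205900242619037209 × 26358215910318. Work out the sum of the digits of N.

162

3540205900242619037209 × 26358215910318 = 93313511485576659442908298649022462
Sum of its 35 digits: 162.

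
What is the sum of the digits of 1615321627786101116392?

79

1+6+1+5+3+2+1+6+2+7+7+8+6+1+0+1+1+1+6+3+9+2 = 79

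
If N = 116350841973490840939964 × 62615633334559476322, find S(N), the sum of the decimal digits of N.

116350841973490840939964 × 62615633334559476322 = 7285381659179374985433033608349754081532408
Sum of its 43 digits: 200.

200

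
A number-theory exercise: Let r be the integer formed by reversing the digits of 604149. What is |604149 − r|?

337257

Reverse of 604149 is 941406.
|604149 − 941406| = 337257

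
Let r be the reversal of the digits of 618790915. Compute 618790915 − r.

Reverse of 618790915 is 519097816.
618790915 − 519097816 = 99693099

99693099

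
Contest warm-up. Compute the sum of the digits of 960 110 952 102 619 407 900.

72

9+6+0+1+1+0+9+5+2+1+0+2+6+1+9+4+0+7+9+0+0 = 72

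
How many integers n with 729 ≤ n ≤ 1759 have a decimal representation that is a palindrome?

34

The integers in [729, 1759] that have a decimal representation that is a palindrome: 737, 747, 757, 767, 777, 787, …, 1551, 1661.
34 qualify.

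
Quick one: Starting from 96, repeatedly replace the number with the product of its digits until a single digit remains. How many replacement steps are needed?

3

96 → 54 → 20 → 0 (3 steps)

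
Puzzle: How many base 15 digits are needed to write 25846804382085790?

25846804382085790 in base 15 is D4324A6CC3BD7A, which has 14 digits.

14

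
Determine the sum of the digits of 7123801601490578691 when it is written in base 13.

7123801601490578691 in base 13 is A92378C16C187608B.
Digit sum: 10+9+2+3+7+8+12+1+6+12+1+8+7+6+0+8+11 = 111.

111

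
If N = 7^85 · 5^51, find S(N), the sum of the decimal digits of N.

7^85 · 5^51 = 302554503913124199548492670650220775639431751878998296377723678810568589181428933443385176360607147216796875
Sum of its 108 digits: 515.

515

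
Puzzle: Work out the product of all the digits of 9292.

9×2×9×2 = 324

324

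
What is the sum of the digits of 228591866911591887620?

104

2+2+8+5+9+1+8+6+6+9+1+1+5+9+1+8+8+7+6+2+0 = 104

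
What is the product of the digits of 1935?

1×9×3×5 = 135

135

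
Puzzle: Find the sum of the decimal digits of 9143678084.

50

9+1+4+3+6+7+8+0+8+4 = 50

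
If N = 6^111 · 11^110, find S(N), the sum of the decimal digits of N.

927

6^111 · 11^110 = 847196513801727646272987580102495620533772249506193129210639260714136131552016390314995489384758135545297959069491503899822691740757002711127798459859714922073139676307690692815705674209047749282758656
Sum of its 201 digits: 927.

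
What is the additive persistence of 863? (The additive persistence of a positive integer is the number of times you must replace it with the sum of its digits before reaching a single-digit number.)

863 → 17 → 8 (2 steps)

2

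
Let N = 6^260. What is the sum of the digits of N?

6^260 = 20860518542624647719632046031996186068210079870515695008152548652390503850791658715895208352716806985569094130217630947006747304711409255006924005922257679347711161241727796831660154009958952234622386176
Sum of its 203 digits: 873.

873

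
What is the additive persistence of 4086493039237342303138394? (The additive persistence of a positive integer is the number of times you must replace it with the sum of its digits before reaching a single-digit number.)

2

4086493039237342303138394 → 101 → 2 (2 steps)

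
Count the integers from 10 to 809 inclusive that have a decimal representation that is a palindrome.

80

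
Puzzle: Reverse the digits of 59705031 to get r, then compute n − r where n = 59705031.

46654236

Reverse of 59705031 is 13050795.
59705031 − 13050795 = 46654236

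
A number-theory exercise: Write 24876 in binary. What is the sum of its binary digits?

24876 in base 2 is 110000100101100.
Digit sum: 1+1+0+0+0+0+1+0+0+1+0+1+1+0+0 = 6.

6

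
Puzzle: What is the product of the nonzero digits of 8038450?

3840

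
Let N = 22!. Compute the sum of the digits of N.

22! = 1124000727777607680000
Sum of its 22 digits: 72.

72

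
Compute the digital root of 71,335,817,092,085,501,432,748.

7+1+3+3+5+8+1+7+0+9+2+0+8+5+5+0+1+4+3+2+7+4+8 = 93
9+3 = 12
1+2 = 3

3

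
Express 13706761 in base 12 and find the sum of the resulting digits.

24

13706761 in base 12 is 47101A1.
Digit sum: 4+7+1+0+1+10+1 = 24.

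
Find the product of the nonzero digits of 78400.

224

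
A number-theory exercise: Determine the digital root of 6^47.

The digital root of n equals n mod 9 (or 9 when 9 | n), so we need 6^47 mod 9.
6^47 ≡ 0 (mod 9), so the digital root is 9.

9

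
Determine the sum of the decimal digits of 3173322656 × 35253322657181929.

110

3173322656 × 35253322657181929 = 111870167487313536409483424
Sum of its 27 digits: 110.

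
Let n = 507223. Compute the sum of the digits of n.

5+0+7+2+2+3 = 19

19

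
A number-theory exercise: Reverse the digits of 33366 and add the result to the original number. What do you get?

Reverse of 33366 is 66333.
33366 + 66333 = 99699

99699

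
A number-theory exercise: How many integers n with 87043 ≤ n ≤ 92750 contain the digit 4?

1576

The integers in [87043, 92750] that contain the digit 4: 87043, 87044, 87045, 87046, 87047, 87048, …, 92748, 92749.
1576 qualify.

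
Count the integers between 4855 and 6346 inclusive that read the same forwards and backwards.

16

The integers in [4855, 6346] that read the same forwards and backwards: 4884, 4994, 5005, 5115, 5225, 5335, …, 6226, 6336.
16 qualify.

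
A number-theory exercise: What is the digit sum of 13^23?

13^23 = 41753905413413116367045797
Sum of its 26 digits: 106.

106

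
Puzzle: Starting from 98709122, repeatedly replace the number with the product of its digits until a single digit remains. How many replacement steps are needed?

98709122 → 0 (1 step)

1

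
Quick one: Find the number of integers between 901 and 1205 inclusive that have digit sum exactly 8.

The integers in [901, 1205] that have digit sum exactly 8: 1007, 1016, 1025, 1034, 1043, 1052, …, 1160, 1205.
16 qualify.

16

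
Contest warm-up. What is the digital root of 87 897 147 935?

5

8+7+8+9+7+1+4+7+9+3+5 = 68
6+8 = 14
1+4 = 5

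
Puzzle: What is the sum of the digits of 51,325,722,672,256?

55

5+1+3+2+5+7+2+2+6+7+2+2+5+6 = 55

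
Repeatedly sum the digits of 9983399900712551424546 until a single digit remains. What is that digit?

6

9+9+8+3+3+9+9+9+0+0+7+1+2+5+5+1+4+2+4+5+4+6 = 105
1+0+5 = 6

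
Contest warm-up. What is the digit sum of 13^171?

13^171 = 30500941440790225846263910938334447106178610569821876624649353871482970302092112669455349348474410860945846246361937330271499848785009345366071703939976823364067647683430248532614970631718837
Sum of its 191 digits: 856.

856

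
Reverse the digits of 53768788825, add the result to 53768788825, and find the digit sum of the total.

Reversal of 53768788825 is 52888786735; 53768788825 + 52888786735 = 106657575560.
Digit sum of 106657575560: 1+0+6+6+5+7+5+7+5+5+6+0 = 53.

53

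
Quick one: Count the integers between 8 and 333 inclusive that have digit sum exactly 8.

The integers in [8, 333] that have digit sum exactly 8: 8, 17, 26, 35, 44, 53, …, 323, 332.
28 qualify.

28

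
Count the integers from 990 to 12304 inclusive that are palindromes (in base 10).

114

The integers in [990, 12304] that are palindromes (in base 10): 999, 1001, 1111, 1221, 1331, 1441, …, 12121, 12221.
114 qualify.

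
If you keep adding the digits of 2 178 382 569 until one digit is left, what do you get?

2+1+7+8+3+8+2+5+6+9 = 51
5+1 = 6
(Equivalently, 2 178 382 569 mod 9 = 6.)

6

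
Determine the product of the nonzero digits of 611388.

6×1×1×3×8×8 = 1152

1152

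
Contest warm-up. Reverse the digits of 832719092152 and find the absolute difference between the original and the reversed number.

581428174914

Reverse of 832719092152 is 251290917238.
|832719092152 − 251290917238| = 581428174914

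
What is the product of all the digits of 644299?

6×4×4×2×9×9 = 15552

15552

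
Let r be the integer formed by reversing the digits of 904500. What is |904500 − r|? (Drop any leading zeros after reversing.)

Reverse of 904500 is 5409.
|904500 − 5409| = 899091

899091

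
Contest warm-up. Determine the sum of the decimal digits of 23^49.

266

23^49 = 5304738315342148305325700564919212656132041732898221764838321536663
Sum of its 67 digits: 266.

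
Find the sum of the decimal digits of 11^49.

11^49 = 1067189571633593786424240872639621090354383081702091
Sum of its 52 digits: 218.

218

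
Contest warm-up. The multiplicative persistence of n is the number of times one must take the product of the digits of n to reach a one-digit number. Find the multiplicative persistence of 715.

715 → 35 → 15 → 5 (3 steps)

3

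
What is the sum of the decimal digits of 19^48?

19^48 = 23997878253756106444997335735942416102218125380085922630082241
Sum of its 62 digits: 262.

262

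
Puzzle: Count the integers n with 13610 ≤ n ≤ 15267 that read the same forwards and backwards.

The integers in [13610, 15267] that read the same forwards and backwards: 13631, 13731, 13831, 13931, 14041, 14141, …, 15151, 15251.
17 qualify.

17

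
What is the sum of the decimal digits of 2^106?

142

2^106 = 81129638414606681695789005144064
Sum of its 32 digits: 142.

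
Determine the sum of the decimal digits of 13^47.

241

13^47 = 22664052024539238871968220999332552715703774239747717
Sum of its 53 digits: 241.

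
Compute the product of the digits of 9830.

9×8×3×0 = 0

0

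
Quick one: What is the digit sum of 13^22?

121

13^22 = 3211838877954855105157369
Sum of its 25 digits: 121.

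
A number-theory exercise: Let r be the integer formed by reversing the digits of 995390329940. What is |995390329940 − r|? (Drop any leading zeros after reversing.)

Reverse of 995390329940 is 49923093599.
|995390329940 − 49923093599| = 945467236341

945467236341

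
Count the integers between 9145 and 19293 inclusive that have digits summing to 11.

283

The integers in [9145, 19293] that have digits summing to 11: 9200, 10019, 10028, 10037, 10046, 10055, …, 19010, 19100.
283 qualify.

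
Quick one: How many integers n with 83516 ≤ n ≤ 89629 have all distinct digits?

1773

The integers in [83516, 89629] that have all distinct digits: 83516, 83517, 83519, 83520, 83521, 83524, …, 89625, 89627.
1773 qualify.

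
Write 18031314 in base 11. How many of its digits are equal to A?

18031314 in base 11 is A1A6214.
The digit A appears 2 times.

2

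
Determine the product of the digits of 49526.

2160

4×9×5×2×6 = 2160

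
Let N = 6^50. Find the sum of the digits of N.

6^50 = 808281277464764060643139600456536293376
Sum of its 39 digits: 171.

171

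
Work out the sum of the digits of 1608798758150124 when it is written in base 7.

72

1608798758150124 in base 7 is 662603605661654532.
Digit sum: 6+6+2+6+0+3+6+0+5+6+6+1+6+5+4+5+3+2 = 72.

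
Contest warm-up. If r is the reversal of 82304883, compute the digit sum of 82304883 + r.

Reversal of 82304883 is 38840328; 82304883 + 38840328 = 121145211.
Digit sum of 121145211: 1+2+1+1+4+5+2+1+1 = 18.

18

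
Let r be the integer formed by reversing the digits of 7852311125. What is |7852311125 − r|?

2641178538

Reverse of 7852311125 is 5211132587.
|7852311125 − 5211132587| = 2641178538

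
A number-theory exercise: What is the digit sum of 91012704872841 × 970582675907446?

91012704872841 × 970582675907446 = 88335354637056667615715074086
Sum of its 29 digits: 135.

135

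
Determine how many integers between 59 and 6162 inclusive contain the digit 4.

The integers in [59, 6162] that contain the digit 4: 64, 74, 84, 94, 104, 114, …, 6149, 6154.
2374 qualify.

2374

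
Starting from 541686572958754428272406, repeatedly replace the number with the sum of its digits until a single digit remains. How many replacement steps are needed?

541686572958754428272406 → 117 → 9 (2 steps)

2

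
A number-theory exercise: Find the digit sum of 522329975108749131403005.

5+2+2+3+2+9+9+7+5+1+0+8+7+4+9+1+3+1+4+0+3+0+0+5 = 90

90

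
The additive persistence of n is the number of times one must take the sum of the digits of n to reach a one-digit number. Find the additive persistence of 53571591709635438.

53571591709635438 → 81 → 9 (2 steps)

2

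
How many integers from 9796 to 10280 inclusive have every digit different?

86

The integers in [9796, 10280] that have every digit different: 9801, 9802, 9803, 9804, 9805, 9806, …, 10278, 10279.
86 qualify.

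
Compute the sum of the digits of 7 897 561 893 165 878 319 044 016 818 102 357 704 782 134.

7+8+9+7+5+6+1+8+9+3+1+6+5+8+7+8+3+1+9+0+4+4+0+1+6+8+1+8+1+0+2+3+5+7+7+0+4+7+8+2+1+3+4 = 197

197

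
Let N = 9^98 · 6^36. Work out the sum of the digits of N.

9^98 · 6^36 = 33822907576386567505118436567381401836692294057730489798431903038212982764457029827282207470673095313000202603222297214976
Sum of its 122 digits: 522.

522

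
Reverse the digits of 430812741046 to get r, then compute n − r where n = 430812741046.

-209334476988

Reverse of 430812741046 is 640147218034.
430812741046 − 640147218034 = -209334476988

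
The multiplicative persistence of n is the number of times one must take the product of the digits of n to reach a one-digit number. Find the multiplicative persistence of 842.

842 → 64 → 24 → 8 (3 steps)

3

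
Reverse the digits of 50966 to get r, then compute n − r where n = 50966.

-15939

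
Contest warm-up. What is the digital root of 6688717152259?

6+6+8+8+7+1+7+1+5+2+2+5+9 = 67
6+7 = 13
1+3 = 4

4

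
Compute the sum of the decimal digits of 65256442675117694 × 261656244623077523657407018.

197

65256442675117694 × 261656244623077523657407018 = 17074755727832430774685205895329028011576492
Sum of its 44 digits: 197.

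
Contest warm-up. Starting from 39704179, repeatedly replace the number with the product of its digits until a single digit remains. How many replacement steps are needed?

39704179 → 0 (1 step)

1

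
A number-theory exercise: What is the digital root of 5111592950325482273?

5+1+1+1+5+9+2+9+5+0+3+2+5+4+8+2+2+7+3 = 74
7+4 = 11
1+1 = 2

2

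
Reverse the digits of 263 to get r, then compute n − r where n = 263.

-99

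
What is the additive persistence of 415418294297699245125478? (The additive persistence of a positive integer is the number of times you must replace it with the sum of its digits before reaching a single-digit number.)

415418294297699245125478 → 118 → 10 → 1 (3 steps)

3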